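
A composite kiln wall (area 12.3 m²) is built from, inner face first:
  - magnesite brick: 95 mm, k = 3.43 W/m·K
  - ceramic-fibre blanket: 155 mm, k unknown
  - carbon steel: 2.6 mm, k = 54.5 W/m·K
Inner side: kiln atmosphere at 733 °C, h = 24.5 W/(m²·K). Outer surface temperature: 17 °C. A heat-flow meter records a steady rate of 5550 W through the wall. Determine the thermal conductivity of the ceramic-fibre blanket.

k ≈ 0.102 W/(m·K)

Using the resistance-network approach (series):
R_inner film = 1/(h_i·A) = 1/(24.5×12.3) = 0.003318 K/W
R_magnesite brick = L/(kA) = 0.095/(3.43×12.3) = 0.002252 K/W
R_carbon steel = L/(kA) = 0.0026/(54.5×12.3) = 3.879×10^-6 K/W
Sum of known resistances R_other = 0.005574 K/W
Total R = ΔT/Q = 716/5550 = 0.129 K/W
R_ceramic-fibre blanket = R_total − R_other = 0.1234 K/W
k = L/(R·A) = 0.155/(0.1234×12.3)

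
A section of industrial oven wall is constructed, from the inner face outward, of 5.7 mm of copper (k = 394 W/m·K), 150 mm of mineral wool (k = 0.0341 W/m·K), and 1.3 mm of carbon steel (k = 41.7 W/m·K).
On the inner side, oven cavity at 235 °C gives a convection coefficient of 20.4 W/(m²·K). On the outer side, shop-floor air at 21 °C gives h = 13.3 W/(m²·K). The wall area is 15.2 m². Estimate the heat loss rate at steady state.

Model the wall as resistances in series:
R_inner film = 1/(h_i·A) = 1/(20.4×15.2) = 0.003225 K/W
R_copper = L/(kA) = 0.0057/(394×15.2) = 9.518×10^-7 K/W
R_mineral wool = L/(kA) = 0.15/(0.0341×15.2) = 0.2894 K/W
R_carbon steel = L/(kA) = 0.0013/(41.7×15.2) = 2.051×10^-6 K/W
R_outer film = 1/(h_o·A) = 1/(13.3×15.2) = 0.004947 K/W
R_total = 0.2976 K/W
Q = ΔT / R_total = 214 / 0.2976

Q ≈ 719 W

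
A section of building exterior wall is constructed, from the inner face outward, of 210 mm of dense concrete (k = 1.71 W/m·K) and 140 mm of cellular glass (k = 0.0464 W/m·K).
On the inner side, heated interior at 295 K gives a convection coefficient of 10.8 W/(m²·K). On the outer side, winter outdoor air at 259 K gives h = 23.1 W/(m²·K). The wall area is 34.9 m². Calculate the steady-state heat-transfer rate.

Model the wall as resistances in series:
R_inner film = 1/(h_i·A) = 1/(10.8×34.9) = 0.002653 K/W
R_dense concrete = L/(kA) = 0.21/(1.71×34.9) = 0.003519 K/W
R_cellular glass = L/(kA) = 0.14/(0.0464×34.9) = 0.08645 K/W
R_outer film = 1/(h_o·A) = 1/(23.1×34.9) = 0.00124 K/W
R_total = 0.09387 K/W
Q = ΔT / R_total = 36 / 0.09387

Q ≈ 384 W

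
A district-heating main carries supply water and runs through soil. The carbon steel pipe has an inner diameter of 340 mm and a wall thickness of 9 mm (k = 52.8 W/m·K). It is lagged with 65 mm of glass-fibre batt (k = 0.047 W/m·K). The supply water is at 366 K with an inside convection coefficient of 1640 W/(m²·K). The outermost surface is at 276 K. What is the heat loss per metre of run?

Radial resistances (cylindrical: R_cond = ln(r_o/r_i)/(2πkL), R_conv = 1/(h·2πrL)):
R_inner film = 1/(h_i·2πr₁L) = 1/(1640×2π×0.17×1) = 5.709×10^-4 K/W
R_carbon steel pipe wall = ln(179/170)/(2π×52.8×1) = 1.555×10^-4 K/W
R_glass-fibre batt = ln(244/179)/(2π×0.047×1) = 1.049 K/W
R_total = 1.05 K/W
Q = ΔT/R_total = 90/1.05

q′ ≈ 85.7 W/m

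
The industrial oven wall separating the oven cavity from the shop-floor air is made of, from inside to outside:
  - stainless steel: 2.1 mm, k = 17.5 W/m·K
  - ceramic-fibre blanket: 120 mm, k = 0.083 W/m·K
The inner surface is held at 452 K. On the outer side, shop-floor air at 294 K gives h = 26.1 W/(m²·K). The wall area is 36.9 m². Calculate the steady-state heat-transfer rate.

Model the wall as resistances in series:
R_stainless steel = L/(kA) = 0.0021/(17.5×36.9) = 3.252×10^-6 K/W
R_ceramic-fibre blanket = L/(kA) = 0.12/(0.083×36.9) = 0.03918 K/W
R_outer film = 1/(h_o·A) = 1/(26.1×36.9) = 0.001038 K/W
R_total = 0.04022 K/W
Q = ΔT / R_total = 158 / 0.04022

Q ≈ 3930 W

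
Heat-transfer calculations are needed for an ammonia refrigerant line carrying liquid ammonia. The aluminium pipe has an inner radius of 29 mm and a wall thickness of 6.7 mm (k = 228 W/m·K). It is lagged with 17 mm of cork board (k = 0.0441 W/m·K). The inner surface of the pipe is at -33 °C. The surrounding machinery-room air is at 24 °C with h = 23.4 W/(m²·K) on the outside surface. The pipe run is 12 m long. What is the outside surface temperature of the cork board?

T ≈ 19.2 °C

Per-layer cylindrical resistances, series-summed:
R_aluminium pipe wall = ln(35.7/29)/(2π×228×12) = 1.209×10^-5 K/W
R_cork board = ln(52.7/35.7)/(2π×0.0441×12) = 0.1171 K/W
R_outer film = 1/(h_o·2πr_oL) = 1/(23.4×2π×0.0527×12) = 0.01076 K/W
R_total = 0.1279 K/W
Q = ΔT/R_total = 57/0.1279
Q = 446 W
T_interface = T_inner + Q·ΣR(inner→interface) = -33 + 446×0.1171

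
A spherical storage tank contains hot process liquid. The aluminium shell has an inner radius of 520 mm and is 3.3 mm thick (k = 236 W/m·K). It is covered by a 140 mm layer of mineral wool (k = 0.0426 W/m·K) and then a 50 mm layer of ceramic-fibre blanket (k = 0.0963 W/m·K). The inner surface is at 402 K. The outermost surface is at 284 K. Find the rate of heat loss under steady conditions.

Q ≈ 140 W

Spherical conduction: R = (1/r_in − 1/r_out)/(4πk) per layer; series-sum.
R_aluminium shell = (1/0.52 − 1/0.5233)/(4π×236) = 4.089×10^-6 K/W
R_mineral wool = (1/0.5233 − 1/0.6633)/(4π×0.0426) = 0.7534 K/W
R_ceramic-fibre blanket = (1/0.6633 − 1/0.7133)/(4π×0.0963) = 0.08733 K/W
R_total = 0.8408 K/W
Q = ΔT/R_total = 118/0.8408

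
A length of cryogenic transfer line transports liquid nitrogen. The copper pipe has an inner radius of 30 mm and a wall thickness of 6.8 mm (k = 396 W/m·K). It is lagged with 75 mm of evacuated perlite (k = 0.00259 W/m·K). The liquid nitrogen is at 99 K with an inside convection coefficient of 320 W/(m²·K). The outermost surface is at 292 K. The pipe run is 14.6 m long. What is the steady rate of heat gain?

Treating each annulus and film as a series resistance:
R_inner film = 1/(h_i·2πr₁L) = 1/(320×2π×0.03×14.6) = 0.001136 K/W
R_copper pipe wall = ln(36.8/30)/(2π×396×14.6) = 5.624×10^-6 K/W
R_evacuated perlite = ln(111.8/36.8)/(2π×0.00259×14.6) = 4.677 K/W
R_total = 4.678 K/W
Q = ΔT/R_total = 193/4.678

Q ≈ 41.3 W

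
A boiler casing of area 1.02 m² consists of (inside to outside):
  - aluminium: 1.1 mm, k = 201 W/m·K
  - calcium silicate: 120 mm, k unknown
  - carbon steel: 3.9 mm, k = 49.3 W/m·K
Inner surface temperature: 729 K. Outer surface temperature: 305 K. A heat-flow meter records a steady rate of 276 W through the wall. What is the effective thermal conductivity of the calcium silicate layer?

k ≈ 0.0766 W/(m·K)

Treating each layer as a thermal resistance in series:
R_aluminium = L/(kA) = 0.0011/(201×1.02) = 5.365×10^-6 K/W
R_carbon steel = L/(kA) = 0.0039/(49.3×1.02) = 7.756×10^-5 K/W
Sum of known resistances R_other = 8.292×10^-5 K/W
Total R = ΔT/Q = 424/276 = 1.536 K/W
R_calcium silicate = R_total − R_other = 1.536 K/W
k = L/(R·A) = 0.12/(1.536×1.02)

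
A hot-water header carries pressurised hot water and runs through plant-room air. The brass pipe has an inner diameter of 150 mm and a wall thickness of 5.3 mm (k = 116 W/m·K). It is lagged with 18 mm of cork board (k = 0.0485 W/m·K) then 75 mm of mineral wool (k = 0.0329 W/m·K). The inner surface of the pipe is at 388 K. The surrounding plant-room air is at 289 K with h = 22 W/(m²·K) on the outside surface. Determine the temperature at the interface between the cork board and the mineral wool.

T ≈ 369 K

For a radial system each layer contributes R = ln(r_out/r_in)/(2πkL); films add R = 1/(hA).
R_brass pipe wall = ln(80.3/75)/(2π×116×1) = 9.368×10^-5 K/W
R_cork board = ln(98.3/80.3)/(2π×0.0485×1) = 0.6637 K/W
R_mineral wool = ln(173.3/98.3)/(2π×0.0329×1) = 2.743 K/W
R_outer film = 1/(h_o·2πr_oL) = 1/(22×2π×0.1733×1) = 0.04174 K/W
R_total = 3.448 K/W
Q = ΔT/R_total = 99/3.448
Q = 28.7 W/m
T_interface = T_inner − Q·ΣR(inner→interface) = 388 − 28.7×0.6638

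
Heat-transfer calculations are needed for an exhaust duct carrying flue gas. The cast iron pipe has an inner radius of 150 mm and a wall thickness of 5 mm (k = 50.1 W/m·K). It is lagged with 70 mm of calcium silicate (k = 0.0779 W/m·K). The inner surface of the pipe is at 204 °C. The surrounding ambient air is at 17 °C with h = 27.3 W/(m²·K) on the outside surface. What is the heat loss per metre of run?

Treating each annulus and film as a series resistance:
R_cast iron pipe wall = ln(155/150)/(2π×50.1×1) = 1.042×10^-4 K/W
R_calcium silicate = ln(225/155)/(2π×0.0779×1) = 0.7614 K/W
R_outer film = 1/(h_o·2πr_oL) = 1/(27.3×2π×0.225×1) = 0.02591 K/W
R_total = 0.7874 K/W
Q = ΔT/R_total = 187/0.7874

q′ ≈ 237 W/m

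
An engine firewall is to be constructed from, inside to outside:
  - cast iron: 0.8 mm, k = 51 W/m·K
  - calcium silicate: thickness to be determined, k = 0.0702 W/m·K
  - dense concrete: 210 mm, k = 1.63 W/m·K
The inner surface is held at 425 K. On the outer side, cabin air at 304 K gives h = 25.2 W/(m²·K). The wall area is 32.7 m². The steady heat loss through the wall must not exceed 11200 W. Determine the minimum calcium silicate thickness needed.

L ≈ 13 mm

Treating each layer as a thermal resistance in series:
R_cast iron = L/(kA) = 0.0008/(51×32.7) = 4.797×10^-7 K/W
R_dense concrete = L/(kA) = 0.21/(1.63×32.7) = 0.00394 K/W
R_outer film = 1/(h_o·A) = 1/(25.2×32.7) = 0.001214 K/W
Sum of the known resistances R_other = 0.005154 K/W
Required total resistance R_tot = ΔT/Q_allow = 121/11200 = 0.0108 K/W
R_calcium silicate = R_tot − R_other = 0.00565 K/W
L = R·k·A = 0.00565×0.0702×32.7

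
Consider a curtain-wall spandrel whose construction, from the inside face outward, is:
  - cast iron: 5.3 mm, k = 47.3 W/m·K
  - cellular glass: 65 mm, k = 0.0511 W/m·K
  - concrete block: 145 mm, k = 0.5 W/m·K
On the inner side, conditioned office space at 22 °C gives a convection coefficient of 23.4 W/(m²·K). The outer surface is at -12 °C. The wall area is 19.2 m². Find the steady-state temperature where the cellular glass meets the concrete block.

T ≈ -5.86 °C

Treating each layer as a thermal resistance in series:
R_inner film = 1/(h_i·A) = 1/(23.4×19.2) = 0.002226 K/W
R_cast iron = L/(kA) = 0.0053/(47.3×19.2) = 5.836×10^-6 K/W
R_cellular glass = L/(kA) = 0.065/(0.0511×19.2) = 0.06625 K/W
R_concrete block = L/(kA) = 0.145/(0.5×19.2) = 0.0151 K/W
R_total = 0.08359 K/W;  Q = ΔT/R_total = 34/0.08359 = 406.8 W
T_interface = T_inner − Q·ΣR(inner→interface) = 22 − 407×0.06848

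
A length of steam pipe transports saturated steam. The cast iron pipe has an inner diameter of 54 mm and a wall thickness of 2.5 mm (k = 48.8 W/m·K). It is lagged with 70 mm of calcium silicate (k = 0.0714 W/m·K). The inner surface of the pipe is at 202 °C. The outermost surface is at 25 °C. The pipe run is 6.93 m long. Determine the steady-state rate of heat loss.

For a radial system each layer contributes R = ln(r_out/r_in)/(2πkL); films add R = 1/(hA).
R_cast iron pipe wall = ln(29.5/27)/(2π×48.8×6.93) = 4.167×10^-5 K/W
R_calcium silicate = ln(99.5/29.5)/(2π×0.0714×6.93) = 0.3911 K/W
R_total = 0.3911 K/W
Q = ΔT/R_total = 177/0.3911

Q ≈ 453 W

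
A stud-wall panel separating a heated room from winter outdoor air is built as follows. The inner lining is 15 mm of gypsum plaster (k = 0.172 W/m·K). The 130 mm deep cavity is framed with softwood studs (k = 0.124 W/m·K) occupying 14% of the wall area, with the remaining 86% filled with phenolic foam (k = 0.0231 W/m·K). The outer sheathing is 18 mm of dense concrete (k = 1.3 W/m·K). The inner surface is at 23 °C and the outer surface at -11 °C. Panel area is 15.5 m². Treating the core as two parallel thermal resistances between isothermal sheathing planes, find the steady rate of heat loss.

Sheathing layers in series; stud and cavity paths in parallel between them.
R_inner = 0.015/(0.172×15.5) = 0.005626 K/W
R_stud  = 0.13/(0.124×0.14×15.5) = 0.4831 K/W
R_cav   = 0.13/(0.0231×0.86×15.5) = 0.4222 K/W
1/R_core = 1/R_stud + 1/R_cav → R_core = 0.2253 K/W
R_outer = 0.018/(1.3×15.5) = 8.933×10^-4 K/W
R_total = 0.2318 K/W
Q = ΔT/R_total = 34/0.2318

Q ≈ 147 W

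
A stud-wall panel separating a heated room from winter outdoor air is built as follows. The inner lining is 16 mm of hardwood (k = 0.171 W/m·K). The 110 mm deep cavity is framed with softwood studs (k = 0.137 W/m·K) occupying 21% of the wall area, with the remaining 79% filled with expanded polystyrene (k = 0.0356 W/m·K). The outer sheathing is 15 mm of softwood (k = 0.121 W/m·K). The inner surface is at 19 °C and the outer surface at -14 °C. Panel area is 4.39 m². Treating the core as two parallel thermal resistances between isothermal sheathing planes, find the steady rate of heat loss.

Sheathing layers in series; stud and cavity paths in parallel between them.
R_inner = 0.016/(0.171×4.39) = 0.02131 K/W
R_stud  = 0.11/(0.137×0.21×4.39) = 0.8709 K/W
R_cav   = 0.11/(0.0356×0.79×4.39) = 0.8909 K/W
1/R_core = 1/R_stud + 1/R_cav → R_core = 0.4404 K/W
R_outer = 0.015/(0.121×4.39) = 0.02824 K/W
R_total = 0.49 K/W
Q = ΔT/R_total = 33/0.49

Q ≈ 67.4 W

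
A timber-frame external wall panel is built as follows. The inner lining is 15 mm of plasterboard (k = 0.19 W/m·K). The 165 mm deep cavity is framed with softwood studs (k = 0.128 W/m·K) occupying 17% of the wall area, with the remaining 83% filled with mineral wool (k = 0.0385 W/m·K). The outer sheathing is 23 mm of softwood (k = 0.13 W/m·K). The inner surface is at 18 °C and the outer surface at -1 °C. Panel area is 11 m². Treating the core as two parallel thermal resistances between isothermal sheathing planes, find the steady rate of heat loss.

Sheathing layers in series; stud and cavity paths in parallel between them.
R_inner = 0.015/(0.19×11) = 0.007177 K/W
R_stud  = 0.165/(0.128×0.17×11) = 0.6893 K/W
R_cav   = 0.165/(0.0385×0.83×11) = 0.4694 K/W
1/R_core = 1/R_stud + 1/R_cav → R_core = 0.2793 K/W
R_outer = 0.023/(0.13×11) = 0.01608 K/W
R_total = 0.3025 K/W
Q = ΔT/R_total = 19/0.3025

Q ≈ 62.8 W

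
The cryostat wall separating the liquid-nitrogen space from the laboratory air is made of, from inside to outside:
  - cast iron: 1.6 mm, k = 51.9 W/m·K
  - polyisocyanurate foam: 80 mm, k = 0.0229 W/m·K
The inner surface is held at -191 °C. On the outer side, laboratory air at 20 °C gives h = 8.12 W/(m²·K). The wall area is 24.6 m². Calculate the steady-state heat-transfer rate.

Q ≈ 1440 W

Thermal resistances in series:
R_cast iron = L/(kA) = 0.0016/(51.9×24.6) = 1.253×10^-6 K/W
R_polyisocyanurate foam = L/(kA) = 0.08/(0.0229×24.6) = 0.142 K/W
R_outer film = 1/(h_o·A) = 1/(8.12×24.6) = 0.005006 K/W
R_total = 0.147 K/W
Q = ΔT / R_total = 211 / 0.147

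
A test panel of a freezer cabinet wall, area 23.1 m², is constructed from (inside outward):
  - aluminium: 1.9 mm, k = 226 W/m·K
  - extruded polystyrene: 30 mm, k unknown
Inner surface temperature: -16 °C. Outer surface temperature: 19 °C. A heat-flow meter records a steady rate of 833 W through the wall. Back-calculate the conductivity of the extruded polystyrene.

k ≈ 0.0309 W/(m·K)

Treating each layer as a thermal resistance in series:
R_aluminium = L/(kA) = 0.0019/(226×23.1) = 3.639×10^-7 K/W
Sum of known resistances R_other = 3.639×10^-7 K/W
Total R = ΔT/Q = 35/833 = 0.04202 K/W
R_extruded polystyrene = R_total − R_other = 0.04202 K/W
k = L/(R·A) = 0.03/(0.04202×23.1)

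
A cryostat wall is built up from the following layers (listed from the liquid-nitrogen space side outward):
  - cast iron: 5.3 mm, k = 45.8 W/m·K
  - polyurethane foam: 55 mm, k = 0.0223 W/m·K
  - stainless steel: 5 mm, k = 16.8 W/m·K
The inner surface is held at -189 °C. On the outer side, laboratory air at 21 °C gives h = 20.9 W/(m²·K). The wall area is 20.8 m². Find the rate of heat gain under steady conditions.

Model the wall as resistances in series:
R_cast iron = L/(kA) = 0.0053/(45.8×20.8) = 5.563×10^-6 K/W
R_polyurethane foam = L/(kA) = 0.055/(0.0223×20.8) = 0.1186 K/W
R_stainless steel = L/(kA) = 0.005/(16.8×20.8) = 1.431×10^-5 K/W
R_outer film = 1/(h_o·A) = 1/(20.9×20.8) = 0.0023 K/W
R_total = 0.1209 K/W
Q = ΔT / R_total = 210 / 0.1209

Q ≈ 1740 W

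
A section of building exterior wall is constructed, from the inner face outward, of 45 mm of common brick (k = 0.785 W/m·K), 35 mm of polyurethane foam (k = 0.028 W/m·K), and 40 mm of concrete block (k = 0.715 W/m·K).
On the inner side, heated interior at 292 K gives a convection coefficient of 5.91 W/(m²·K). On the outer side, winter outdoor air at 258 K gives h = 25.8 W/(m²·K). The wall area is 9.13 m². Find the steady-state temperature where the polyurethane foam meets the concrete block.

Treating each layer as a thermal resistance in series:
R_inner film = 1/(h_i·A) = 1/(5.91×9.13) = 0.01853 K/W
R_common brick = L/(kA) = 0.045/(0.785×9.13) = 0.006279 K/W
R_polyurethane foam = L/(kA) = 0.035/(0.028×9.13) = 0.1369 K/W
R_concrete block = L/(kA) = 0.04/(0.715×9.13) = 0.006127 K/W
R_outer film = 1/(h_o·A) = 1/(25.8×9.13) = 0.004245 K/W
R_total = 0.1721 K/W;  Q = ΔT/R_total = 34/0.1721 = 197.6 W
T_interface = T_inner − Q·ΣR(inner→interface) = 292 − 198×0.1617

T ≈ 260 K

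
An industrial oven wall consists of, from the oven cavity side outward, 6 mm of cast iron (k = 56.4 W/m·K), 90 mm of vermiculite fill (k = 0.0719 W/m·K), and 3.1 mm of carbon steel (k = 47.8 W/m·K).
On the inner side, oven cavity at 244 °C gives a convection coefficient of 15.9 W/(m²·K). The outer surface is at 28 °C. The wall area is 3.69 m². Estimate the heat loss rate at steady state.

Q ≈ 606 W

Using the resistance-network approach (series):
R_inner film = 1/(h_i·A) = 1/(15.9×3.69) = 0.01704 K/W
R_cast iron = L/(kA) = 0.006/(56.4×3.69) = 2.883×10^-5 K/W
R_vermiculite fill = L/(kA) = 0.09/(0.0719×3.69) = 0.3392 K/W
R_carbon steel = L/(kA) = 0.0031/(47.8×3.69) = 1.758×10^-5 K/W
R_total = 0.3563 K/W
Q = ΔT / R_total = 216 / 0.3563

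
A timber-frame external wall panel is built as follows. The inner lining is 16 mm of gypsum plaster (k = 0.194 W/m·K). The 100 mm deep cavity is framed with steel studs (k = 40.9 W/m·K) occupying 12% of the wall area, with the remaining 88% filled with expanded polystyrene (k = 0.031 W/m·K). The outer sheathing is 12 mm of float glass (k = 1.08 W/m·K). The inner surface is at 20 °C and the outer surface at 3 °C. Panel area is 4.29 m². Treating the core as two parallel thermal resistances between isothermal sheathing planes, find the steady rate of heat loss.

Sheathing layers in series; stud and cavity paths in parallel between them.
R_inner = 0.016/(0.194×4.29) = 0.01922 K/W
R_stud  = 0.1/(40.9×0.12×4.29) = 0.004749 K/W
R_cav   = 0.1/(0.031×0.88×4.29) = 0.8545 K/W
1/R_core = 1/R_stud + 1/R_cav → R_core = 0.004723 K/W
R_outer = 0.012/(1.08×4.29) = 0.00259 K/W
R_total = 0.02654 K/W
Q = ΔT/R_total = 17/0.02654

Q ≈ 641 W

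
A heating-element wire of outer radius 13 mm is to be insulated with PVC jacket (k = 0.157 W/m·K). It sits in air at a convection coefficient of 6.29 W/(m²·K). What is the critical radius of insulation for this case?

For a cylinder r_cr = k/h = 0.157/6.29
r_cr = 25 mm; since the bare radius (13 mm) is below r_cr, adding a thin layer of insulation will *increase* heat loss.

r_cr ≈ 25 mm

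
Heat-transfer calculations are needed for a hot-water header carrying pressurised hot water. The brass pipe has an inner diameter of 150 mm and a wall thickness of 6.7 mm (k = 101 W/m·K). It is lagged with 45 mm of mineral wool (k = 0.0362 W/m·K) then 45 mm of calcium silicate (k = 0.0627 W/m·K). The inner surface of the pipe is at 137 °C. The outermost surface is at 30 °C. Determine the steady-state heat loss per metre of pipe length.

Cylindrical conduction, so R = ln(r₂/r₁)/(2πkL) per layer, in series:
R_brass pipe wall = ln(81.7/75)/(2π×101×1) = 1.348×10^-4 K/W
R_mineral wool = ln(126.7/81.7)/(2π×0.0362×1) = 1.929 K/W
R_calcium silicate = ln(171.7/126.7)/(2π×0.0627×1) = 0.7715 K/W
R_total = 2.701 K/W
Q = ΔT/R_total = 107/2.701

q′ ≈ 39.6 W/m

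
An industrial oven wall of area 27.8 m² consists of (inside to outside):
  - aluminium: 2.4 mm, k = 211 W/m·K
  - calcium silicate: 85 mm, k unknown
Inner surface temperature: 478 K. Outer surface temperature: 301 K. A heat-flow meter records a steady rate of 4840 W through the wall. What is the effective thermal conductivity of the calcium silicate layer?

k ≈ 0.0836 W/(m·K)

Model the wall as resistances in series:
R_aluminium = L/(kA) = 0.0024/(211×27.8) = 4.092×10^-7 K/W
Sum of known resistances R_other = 4.092×10^-7 K/W
Total R = ΔT/Q = 177/4840 = 0.03657 K/W
R_calcium silicate = R_total − R_other = 0.03657 K/W
k = L/(R·A) = 0.085/(0.03657×27.8)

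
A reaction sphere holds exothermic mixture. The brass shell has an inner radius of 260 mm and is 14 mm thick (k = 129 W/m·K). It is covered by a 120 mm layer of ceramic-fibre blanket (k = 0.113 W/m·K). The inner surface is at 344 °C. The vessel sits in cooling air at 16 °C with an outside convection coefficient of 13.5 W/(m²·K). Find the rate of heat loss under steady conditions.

Q ≈ 400 W

Each spherical layer contributes R = (1/r_i − 1/r_o)/(4πk):
R_brass shell = (1/0.26 − 1/0.274)/(4π×129) = 1.212×10^-4 K/W
R_ceramic-fibre blanket = (1/0.274 − 1/0.394)/(4π×0.113) = 0.7828 K/W
R_outer film = 1/(h·4πr_o²) = 1/(13.5×4π×0.394²) = 0.03797 K/W
R_total = 0.8209 K/W
Q = ΔT/R_total = 328/0.8209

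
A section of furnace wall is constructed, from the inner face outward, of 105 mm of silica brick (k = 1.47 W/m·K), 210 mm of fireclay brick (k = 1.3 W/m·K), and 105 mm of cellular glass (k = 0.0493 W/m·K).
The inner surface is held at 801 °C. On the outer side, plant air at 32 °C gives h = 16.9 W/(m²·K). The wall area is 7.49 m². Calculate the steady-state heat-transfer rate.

Q ≈ 2380 W

Using the resistance-network approach (series):
R_silica brick = L/(kA) = 0.105/(1.47×7.49) = 0.009537 K/W
R_fireclay brick = L/(kA) = 0.21/(1.3×7.49) = 0.02157 K/W
R_cellular glass = L/(kA) = 0.105/(0.0493×7.49) = 0.2844 K/W
R_outer film = 1/(h_o·A) = 1/(16.9×7.49) = 0.0079 K/W
R_total = 0.3234 K/W
Q = ΔT / R_total = 769 / 0.3234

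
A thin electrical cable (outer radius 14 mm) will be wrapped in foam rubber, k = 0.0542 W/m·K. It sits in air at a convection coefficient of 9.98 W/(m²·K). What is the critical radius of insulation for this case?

r_cr ≈ 5.43 mm

For a cylinder r_cr = k/h = 0.0542/9.98
r_cr = 5.43 mm; since the bare radius (14 mm) is above r_cr, any added insulation will reduce heat loss.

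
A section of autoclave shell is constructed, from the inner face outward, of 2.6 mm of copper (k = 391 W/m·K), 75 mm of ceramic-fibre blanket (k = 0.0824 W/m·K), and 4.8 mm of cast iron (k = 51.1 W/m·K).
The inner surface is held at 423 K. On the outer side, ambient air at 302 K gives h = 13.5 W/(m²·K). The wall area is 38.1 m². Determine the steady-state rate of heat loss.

Treating each layer as a thermal resistance in series:
R_copper = L/(kA) = 0.0026/(391×38.1) = 1.745×10^-7 K/W
R_ceramic-fibre blanket = L/(kA) = 0.075/(0.0824×38.1) = 0.02389 K/W
R_cast iron = L/(kA) = 0.0048/(51.1×38.1) = 2.465×10^-6 K/W
R_outer film = 1/(h_o·A) = 1/(13.5×38.1) = 0.001944 K/W
R_total = 0.02584 K/W
Q = ΔT / R_total = 121 / 0.02584

Q ≈ 4680 W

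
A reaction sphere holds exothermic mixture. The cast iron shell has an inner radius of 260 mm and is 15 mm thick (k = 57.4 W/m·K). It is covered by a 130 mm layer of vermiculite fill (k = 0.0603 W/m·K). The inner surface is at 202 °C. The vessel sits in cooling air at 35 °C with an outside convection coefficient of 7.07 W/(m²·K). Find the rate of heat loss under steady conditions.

Radial (spherical) resistances in series:
R_cast iron shell = (1/0.26 − 1/0.275)/(4π×57.4) = 2.908×10^-4 K/W
R_vermiculite fill = (1/0.275 − 1/0.405)/(4π×0.0603) = 1.54 K/W
R_outer film = 1/(h·4πr_o²) = 1/(7.07×4π×0.405²) = 0.06862 K/W
R_total = 1.609 K/W
Q = ΔT/R_total = 167/1.609

Q ≈ 104 W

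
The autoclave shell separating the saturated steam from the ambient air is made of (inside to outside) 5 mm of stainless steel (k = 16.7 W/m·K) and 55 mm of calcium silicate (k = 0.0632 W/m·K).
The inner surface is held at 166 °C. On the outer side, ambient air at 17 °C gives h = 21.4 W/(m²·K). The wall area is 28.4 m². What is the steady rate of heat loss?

Thermal resistances in series:
R_stainless steel = L/(kA) = 0.005/(16.7×28.4) = 1.054×10^-5 K/W
R_calcium silicate = L/(kA) = 0.055/(0.0632×28.4) = 0.03064 K/W
R_outer film = 1/(h_o·A) = 1/(21.4×28.4) = 0.001645 K/W
R_total = 0.0323 K/W
Q = ΔT / R_total = 149 / 0.0323

Q ≈ 4610 W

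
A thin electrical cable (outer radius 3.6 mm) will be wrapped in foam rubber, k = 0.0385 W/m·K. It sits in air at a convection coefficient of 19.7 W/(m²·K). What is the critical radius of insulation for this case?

For a cylinder r_cr = k/h = 0.0385/19.7
r_cr = 1.95 mm; since the bare radius (3.6 mm) is above r_cr, any added insulation will reduce heat loss.

r_cr ≈ 1.95 mm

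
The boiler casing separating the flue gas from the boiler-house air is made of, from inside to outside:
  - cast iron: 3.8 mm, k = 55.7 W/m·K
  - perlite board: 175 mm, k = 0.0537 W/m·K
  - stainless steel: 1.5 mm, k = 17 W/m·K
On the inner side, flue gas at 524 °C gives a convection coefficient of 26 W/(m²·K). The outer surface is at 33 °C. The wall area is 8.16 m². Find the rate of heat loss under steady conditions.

Q ≈ 1220 W

Treating each layer as a thermal resistance in series:
R_inner film = 1/(h_i·A) = 1/(26×8.16) = 0.004713 K/W
R_cast iron = L/(kA) = 0.0038/(55.7×8.16) = 8.361×10^-6 K/W
R_perlite board = L/(kA) = 0.175/(0.0537×8.16) = 0.3994 K/W
R_stainless steel = L/(kA) = 0.0015/(17×8.16) = 1.081×10^-5 K/W
R_total = 0.4041 K/W
Q = ΔT / R_total = 491 / 0.4041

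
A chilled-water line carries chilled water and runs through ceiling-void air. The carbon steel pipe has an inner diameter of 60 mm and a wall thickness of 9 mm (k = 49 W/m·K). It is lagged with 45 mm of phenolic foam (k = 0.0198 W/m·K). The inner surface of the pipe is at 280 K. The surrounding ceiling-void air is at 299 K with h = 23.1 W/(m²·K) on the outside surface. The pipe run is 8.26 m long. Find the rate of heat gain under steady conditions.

Per-layer cylindrical resistances, series-summed:
R_carbon steel pipe wall = ln(39/30)/(2π×49×8.26) = 1.032×10^-4 K/W
R_phenolic foam = ln(84/39)/(2π×0.0198×8.26) = 0.7466 K/W
R_outer film = 1/(h_o·2πr_oL) = 1/(23.1×2π×0.084×8.26) = 0.00993 K/W
R_total = 0.7567 K/W
Q = ΔT/R_total = 19/0.7567

Q ≈ 25.1 W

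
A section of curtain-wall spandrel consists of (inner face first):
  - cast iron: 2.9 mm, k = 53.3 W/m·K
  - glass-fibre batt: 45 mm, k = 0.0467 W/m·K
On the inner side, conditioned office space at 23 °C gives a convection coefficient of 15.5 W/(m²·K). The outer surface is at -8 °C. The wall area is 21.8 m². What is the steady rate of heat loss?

Thermal resistances in series:
R_inner film = 1/(h_i·A) = 1/(15.5×21.8) = 0.002959 K/W
R_cast iron = L/(kA) = 0.0029/(53.3×21.8) = 2.496×10^-6 K/W
R_glass-fibre batt = L/(kA) = 0.045/(0.0467×21.8) = 0.0442 K/W
R_total = 0.04716 K/W
Q = ΔT / R_total = 31 / 0.04716

Q ≈ 657 W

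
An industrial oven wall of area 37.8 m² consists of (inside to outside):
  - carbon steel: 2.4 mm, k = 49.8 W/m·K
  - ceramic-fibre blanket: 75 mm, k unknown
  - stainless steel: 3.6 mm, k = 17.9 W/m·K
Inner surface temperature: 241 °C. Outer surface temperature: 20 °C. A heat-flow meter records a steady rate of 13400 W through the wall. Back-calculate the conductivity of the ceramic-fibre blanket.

Model the wall as resistances in series:
R_carbon steel = L/(kA) = 0.0024/(49.8×37.8) = 1.275×10^-6 K/W
R_stainless steel = L/(kA) = 0.0036/(17.9×37.8) = 5.321×10^-6 K/W
Sum of known resistances R_other = 6.596×10^-6 K/W
Total R = ΔT/Q = 221/13400 = 0.01649 K/W
R_ceramic-fibre blanket = R_total − R_other = 0.01649 K/W
k = L/(R·A) = 0.075/(0.01649×37.8)

k ≈ 0.12 W/(m·K)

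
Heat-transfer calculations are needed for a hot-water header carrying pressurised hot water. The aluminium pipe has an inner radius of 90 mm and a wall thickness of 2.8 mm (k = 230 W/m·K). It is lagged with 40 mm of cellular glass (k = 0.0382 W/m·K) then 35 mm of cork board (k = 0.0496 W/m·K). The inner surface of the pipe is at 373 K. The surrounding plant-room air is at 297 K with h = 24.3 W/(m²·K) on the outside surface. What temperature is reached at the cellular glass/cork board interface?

T ≈ 323 K

Radial resistances (cylindrical: R_cond = ln(r_o/r_i)/(2πkL), R_conv = 1/(h·2πrL)):
R_aluminium pipe wall = ln(92.8/90)/(2π×230×1) = 2.12×10^-5 K/W
R_cellular glass = ln(132.8/92.8)/(2π×0.0382×1) = 1.493 K/W
R_cork board = ln(167.8/132.8)/(2π×0.0496×1) = 0.7506 K/W
R_outer film = 1/(h_o·2πr_oL) = 1/(24.3×2π×0.1678×1) = 0.03903 K/W
R_total = 2.283 K/W
Q = ΔT/R_total = 76/2.283
Q = 33.3 W/m
T_interface = T_inner − Q·ΣR(inner→interface) = 373 − 33.3×1.493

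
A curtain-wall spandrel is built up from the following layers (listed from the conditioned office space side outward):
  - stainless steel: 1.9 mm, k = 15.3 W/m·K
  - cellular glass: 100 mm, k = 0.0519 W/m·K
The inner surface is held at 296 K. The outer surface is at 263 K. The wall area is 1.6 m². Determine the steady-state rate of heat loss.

Q ≈ 27.4 W

Using the resistance-network approach (series):
R_stainless steel = L/(kA) = 0.0019/(15.3×1.6) = 7.761×10^-5 K/W
R_cellular glass = L/(kA) = 0.1/(0.0519×1.6) = 1.204 K/W
R_total = 1.204 K/W
Q = ΔT / R_total = 33 / 1.204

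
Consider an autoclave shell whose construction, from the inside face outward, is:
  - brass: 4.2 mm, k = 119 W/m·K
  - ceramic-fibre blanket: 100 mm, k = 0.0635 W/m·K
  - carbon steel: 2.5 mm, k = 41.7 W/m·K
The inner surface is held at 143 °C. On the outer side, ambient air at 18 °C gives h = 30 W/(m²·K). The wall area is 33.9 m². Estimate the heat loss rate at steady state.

Series thermal resistances:
R_brass = L/(kA) = 0.0042/(119×33.9) = 1.041×10^-6 K/W
R_ceramic-fibre blanket = L/(kA) = 0.1/(0.0635×33.9) = 0.04645 K/W
R_carbon steel = L/(kA) = 0.0025/(41.7×33.9) = 1.768×10^-6 K/W
R_outer film = 1/(h_o·A) = 1/(30×33.9) = 9.833×10^-4 K/W
R_total = 0.04744 K/W
Q = ΔT / R_total = 125 / 0.04744

Q ≈ 2630 W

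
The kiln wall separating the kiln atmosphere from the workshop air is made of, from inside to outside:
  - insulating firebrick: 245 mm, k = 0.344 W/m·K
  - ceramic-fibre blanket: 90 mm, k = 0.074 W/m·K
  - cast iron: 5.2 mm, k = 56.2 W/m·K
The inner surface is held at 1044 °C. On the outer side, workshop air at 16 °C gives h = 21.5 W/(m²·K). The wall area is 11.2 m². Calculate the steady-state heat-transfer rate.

Thermal resistances in series:
R_insulating firebrick = L/(kA) = 0.245/(0.344×11.2) = 0.06359 K/W
R_ceramic-fibre blanket = L/(kA) = 0.09/(0.074×11.2) = 0.1086 K/W
R_cast iron = L/(kA) = 0.0052/(56.2×11.2) = 8.261×10^-6 K/W
R_outer film = 1/(h_o·A) = 1/(21.5×11.2) = 0.004153 K/W
R_total = 0.1763 K/W
Q = ΔT / R_total = 1028 / 0.1763

Q ≈ 5830 W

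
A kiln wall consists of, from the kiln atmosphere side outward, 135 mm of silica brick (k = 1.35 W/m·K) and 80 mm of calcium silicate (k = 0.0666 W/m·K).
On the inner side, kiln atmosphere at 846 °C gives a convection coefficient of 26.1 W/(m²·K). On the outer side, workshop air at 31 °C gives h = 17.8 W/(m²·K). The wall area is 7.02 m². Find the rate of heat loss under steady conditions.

Q ≈ 4100 W

Using the resistance-network approach (series):
R_inner film = 1/(h_i·A) = 1/(26.1×7.02) = 0.005458 K/W
R_silica brick = L/(kA) = 0.135/(1.35×7.02) = 0.01425 K/W
R_calcium silicate = L/(kA) = 0.08/(0.0666×7.02) = 0.1711 K/W
R_outer film = 1/(h_o·A) = 1/(17.8×7.02) = 0.008003 K/W
R_total = 0.1988 K/W
Q = ΔT / R_total = 815 / 0.1988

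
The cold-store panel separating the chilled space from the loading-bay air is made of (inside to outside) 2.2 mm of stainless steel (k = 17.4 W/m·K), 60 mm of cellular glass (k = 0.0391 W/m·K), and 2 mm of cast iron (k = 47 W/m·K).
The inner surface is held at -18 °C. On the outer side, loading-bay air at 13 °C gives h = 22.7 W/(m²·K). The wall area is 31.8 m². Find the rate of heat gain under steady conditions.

Model the wall as resistances in series:
R_stainless steel = L/(kA) = 0.0022/(17.4×31.8) = 3.976×10^-6 K/W
R_cellular glass = L/(kA) = 0.06/(0.0391×31.8) = 0.04826 K/W
R_cast iron = L/(kA) = 0.002/(47×31.8) = 1.338×10^-6 K/W
R_outer film = 1/(h_o·A) = 1/(22.7×31.8) = 0.001385 K/W
R_total = 0.04965 K/W
Q = ΔT / R_total = 31 / 0.04965

Q ≈ 624 W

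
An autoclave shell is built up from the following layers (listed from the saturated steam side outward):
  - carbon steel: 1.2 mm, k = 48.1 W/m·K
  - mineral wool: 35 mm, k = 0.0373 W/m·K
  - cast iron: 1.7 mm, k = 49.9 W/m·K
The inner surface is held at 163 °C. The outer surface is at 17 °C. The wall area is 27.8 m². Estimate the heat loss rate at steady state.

Using the resistance-network approach (series):
R_carbon steel = L/(kA) = 0.0012/(48.1×27.8) = 8.974×10^-7 K/W
R_mineral wool = L/(kA) = 0.035/(0.0373×27.8) = 0.03375 K/W
R_cast iron = L/(kA) = 0.0017/(49.9×27.8) = 1.225×10^-6 K/W
R_total = 0.03376 K/W
Q = ΔT / R_total = 146 / 0.03376

Q ≈ 4330 W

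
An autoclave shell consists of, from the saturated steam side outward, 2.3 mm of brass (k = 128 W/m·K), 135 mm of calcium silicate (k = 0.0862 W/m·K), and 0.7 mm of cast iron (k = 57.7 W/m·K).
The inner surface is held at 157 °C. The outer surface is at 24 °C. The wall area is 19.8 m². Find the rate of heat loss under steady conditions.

Q ≈ 1680 W

Using the resistance-network approach (series):
R_brass = L/(kA) = 0.0023/(128×19.8) = 9.075×10^-7 K/W
R_calcium silicate = L/(kA) = 0.135/(0.0862×19.8) = 0.0791 K/W
R_cast iron = L/(kA) = 0.0007/(57.7×19.8) = 6.127×10^-7 K/W
R_total = 0.0791 K/W
Q = ΔT / R_total = 133 / 0.0791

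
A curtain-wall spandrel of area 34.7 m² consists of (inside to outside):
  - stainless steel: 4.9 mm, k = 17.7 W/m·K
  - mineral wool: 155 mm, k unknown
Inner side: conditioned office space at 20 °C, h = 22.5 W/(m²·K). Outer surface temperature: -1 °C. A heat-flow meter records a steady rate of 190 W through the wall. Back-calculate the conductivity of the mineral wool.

Using the resistance-network approach (series):
R_inner film = 1/(h_i·A) = 1/(22.5×34.7) = 0.001281 K/W
R_stainless steel = L/(kA) = 0.0049/(17.7×34.7) = 7.978×10^-6 K/W
Sum of known resistances R_other = 0.001289 K/W
Total R = ΔT/Q = 21/190 = 0.1105 K/W
R_mineral wool = R_total − R_other = 0.1092 K/W
k = L/(R·A) = 0.155/(0.1092×34.7)

k ≈ 0.0409 W/(m·K)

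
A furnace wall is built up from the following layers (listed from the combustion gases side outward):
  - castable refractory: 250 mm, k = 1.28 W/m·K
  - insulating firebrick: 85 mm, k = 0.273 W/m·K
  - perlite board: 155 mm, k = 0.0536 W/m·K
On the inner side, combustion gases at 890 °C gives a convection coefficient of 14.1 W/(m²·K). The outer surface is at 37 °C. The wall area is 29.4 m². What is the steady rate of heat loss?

Thermal resistances in series:
R_inner film = 1/(h_i·A) = 1/(14.1×29.4) = 0.002412 K/W
R_castable refractory = L/(kA) = 0.25/(1.28×29.4) = 0.006643 K/W
R_insulating firebrick = L/(kA) = 0.085/(0.273×29.4) = 0.01059 K/W
R_perlite board = L/(kA) = 0.155/(0.0536×29.4) = 0.09836 K/W
R_total = 0.118 K/W
Q = ΔT / R_total = 853 / 0.118

Q ≈ 7230 W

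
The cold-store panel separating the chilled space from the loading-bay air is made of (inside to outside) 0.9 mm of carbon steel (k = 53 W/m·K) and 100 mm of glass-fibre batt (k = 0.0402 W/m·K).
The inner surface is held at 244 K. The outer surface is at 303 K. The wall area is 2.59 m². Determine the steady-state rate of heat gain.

Series thermal resistances:
R_carbon steel = L/(kA) = 0.0009/(53×2.59) = 6.556×10^-6 K/W
R_glass-fibre batt = L/(kA) = 0.1/(0.0402×2.59) = 0.9604 K/W
R_total = 0.9605 K/W
Q = ΔT / R_total = 59 / 0.9605

Q ≈ 61.4 W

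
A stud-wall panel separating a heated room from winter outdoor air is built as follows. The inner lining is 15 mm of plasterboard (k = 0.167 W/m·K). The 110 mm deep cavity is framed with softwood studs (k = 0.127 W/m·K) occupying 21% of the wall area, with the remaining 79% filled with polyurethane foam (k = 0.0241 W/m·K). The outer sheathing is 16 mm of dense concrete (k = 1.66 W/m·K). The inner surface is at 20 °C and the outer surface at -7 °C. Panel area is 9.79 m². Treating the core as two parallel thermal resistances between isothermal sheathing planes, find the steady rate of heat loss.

Sheathing layers in series; stud and cavity paths in parallel between them.
R_inner = 0.015/(0.167×9.79) = 0.009175 K/W
R_stud  = 0.11/(0.127×0.21×9.79) = 0.4213 K/W
R_cav   = 0.11/(0.0241×0.79×9.79) = 0.5902 K/W
1/R_core = 1/R_stud + 1/R_cav → R_core = 0.2458 K/W
R_outer = 0.016/(1.66×9.79) = 9.845×10^-4 K/W
R_total = 0.256 K/W
Q = ΔT/R_total = 27/0.256

Q ≈ 105 W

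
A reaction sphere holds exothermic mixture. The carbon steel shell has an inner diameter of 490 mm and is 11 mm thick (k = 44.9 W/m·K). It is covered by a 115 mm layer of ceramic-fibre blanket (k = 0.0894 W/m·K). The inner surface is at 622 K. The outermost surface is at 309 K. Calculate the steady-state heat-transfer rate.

Q ≈ 290 W

For a spherical shell R = (1/r₁ − 1/r₂)/(4πk); film R = 1/(h·4πr²). In series:
R_carbon steel shell = (1/0.245 − 1/0.256)/(4π×44.9) = 3.108×10^-4 K/W
R_ceramic-fibre blanket = (1/0.256 − 1/0.371)/(4π×0.0894) = 1.078 K/W
R_total = 1.078 K/W
Q = ΔT/R_total = 313/1.078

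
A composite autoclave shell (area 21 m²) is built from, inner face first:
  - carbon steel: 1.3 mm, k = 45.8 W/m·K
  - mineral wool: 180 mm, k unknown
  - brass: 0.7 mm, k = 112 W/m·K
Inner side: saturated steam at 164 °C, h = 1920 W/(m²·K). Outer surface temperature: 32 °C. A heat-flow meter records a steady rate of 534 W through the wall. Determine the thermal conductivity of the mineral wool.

k ≈ 0.0347 W/(m·K)

Model the wall as resistances in series:
R_inner film = 1/(h_i·A) = 1/(1920×21) = 2.48×10^-5 K/W
R_carbon steel = L/(kA) = 0.0013/(45.8×21) = 1.352×10^-6 K/W
R_brass = L/(kA) = 0.0007/(112×21) = 2.976×10^-7 K/W
Sum of known resistances R_other = 2.645×10^-5 K/W
Total R = ΔT/Q = 132/534 = 0.2472 K/W
R_mineral wool = R_total − R_other = 0.2472 K/W
k = L/(R·A) = 0.18/(0.2472×21)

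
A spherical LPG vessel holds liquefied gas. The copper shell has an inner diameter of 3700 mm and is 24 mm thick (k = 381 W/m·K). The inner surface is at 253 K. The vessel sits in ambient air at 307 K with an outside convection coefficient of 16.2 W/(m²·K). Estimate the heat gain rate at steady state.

Radial (spherical) resistances in series:
R_copper shell = (1/1.85 − 1/1.874)/(4π×381) = 1.446×10^-6 K/W
R_outer film = 1/(h·4πr_o²) = 1/(16.2×4π×1.874²) = 0.001399 K/W
R_total = 0.0014 K/W
Q = ΔT/R_total = 54/0.0014

Q ≈ 38600 W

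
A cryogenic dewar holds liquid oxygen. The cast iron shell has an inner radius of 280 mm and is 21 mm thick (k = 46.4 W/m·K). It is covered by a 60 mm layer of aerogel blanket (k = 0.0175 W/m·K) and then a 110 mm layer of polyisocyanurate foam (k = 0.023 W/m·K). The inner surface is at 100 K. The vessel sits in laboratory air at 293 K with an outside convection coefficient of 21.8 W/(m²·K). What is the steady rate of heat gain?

Q ≈ 40.5 W

Radial (spherical) resistances in series:
R_cast iron shell = (1/0.28 − 1/0.301)/(4π×46.4) = 4.273×10^-4 K/W
R_aerogel blanket = (1/0.301 − 1/0.361)/(4π×0.0175) = 2.511 K/W
R_polyisocyanurate foam = (1/0.361 − 1/0.471)/(4π×0.023) = 2.238 K/W
R_outer film = 1/(h·4πr_o²) = 1/(21.8×4π×0.471²) = 0.01645 K/W
R_total = 4.766 K/W
Q = ΔT/R_total = 193/4.766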